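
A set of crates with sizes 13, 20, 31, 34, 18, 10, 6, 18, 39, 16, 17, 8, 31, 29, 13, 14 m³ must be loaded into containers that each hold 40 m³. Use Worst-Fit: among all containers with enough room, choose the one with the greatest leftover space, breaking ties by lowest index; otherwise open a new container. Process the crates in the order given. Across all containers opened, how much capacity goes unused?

13 m³ → container 1 (remaining 27 m³)
20 m³ → container 1 (remaining 7 m³)
31 m³ → container 2 (remaining 9 m³)
34 m³ → container 3 (remaining 6 m³)
18 m³ → container 4 (remaining 22 m³)
10 m³ → container 4 (remaining 12 m³)
6 m³ → container 4 (remaining 6 m³)
18 m³ → container 5 (remaining 22 m³)
39 m³ → container 6 (remaining 1 m³)
16 m³ → container 5 (remaining 6 m³)
17 m³ → container 7 (remaining 23 m³)
8 m³ → container 7 (remaining 15 m³)
31 m³ → container 8 (remaining 9 m³)
29 m³ → container 9 (remaining 11 m³)
13 m³ → container 7 (remaining 2 m³)
14 m³ → container 10 (remaining 26 m³)
10 containers × 40 m³ = 400 m³; used 317 m³; unused 83 m³.

83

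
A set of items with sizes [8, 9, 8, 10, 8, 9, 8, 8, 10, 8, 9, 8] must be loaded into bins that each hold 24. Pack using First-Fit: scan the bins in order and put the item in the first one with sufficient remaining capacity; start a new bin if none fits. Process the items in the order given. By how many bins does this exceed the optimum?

First-Fit: [8,9] [8,10] [8,9] [8,8,8] [10,9] [8] → 6 bins.
Total size 103; any packing needs at least ⌈103/24⌉ = 5 bins.
An optimal packing achieves that bound: [10,10] [9,9] [9,8] [8,8,8] [8,8,8] → 5 bins.
Excess: 6 − 5 = 1.

1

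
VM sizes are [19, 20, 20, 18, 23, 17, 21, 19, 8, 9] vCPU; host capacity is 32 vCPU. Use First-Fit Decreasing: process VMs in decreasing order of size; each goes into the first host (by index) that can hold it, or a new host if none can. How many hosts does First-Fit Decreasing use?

8

Sorted descending: 23, 21, 20, 20, 19, 19, 18, 17, 9, 8.
host 1: place 23 vCPU, 9 vCPU left
host 2: place 21 vCPU, 11 vCPU left
host 3: place 20 vCPU, 12 vCPU left
host 4: place 20 vCPU, 12 vCPU left
host 5: place 19 vCPU, 13 vCPU left
host 6: place 19 vCPU, 13 vCPU left
host 7: place 18 vCPU, 14 vCPU left
host 8: place 17 vCPU, 15 vCPU left
host 1: place 9 vCPU, 0 vCPU left
host 2: place 8 vCPU, 3 vCPU left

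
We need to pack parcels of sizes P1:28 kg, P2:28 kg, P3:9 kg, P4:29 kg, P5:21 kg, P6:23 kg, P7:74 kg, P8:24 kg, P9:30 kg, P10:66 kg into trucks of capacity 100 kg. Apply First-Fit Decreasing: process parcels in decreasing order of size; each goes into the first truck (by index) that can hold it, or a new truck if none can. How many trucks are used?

Sorted descending: 74, 66, 30, 29, 28, 28, 24, 23, 21, 9.
74 kg → truck 1 (remaining 26 kg)
66 kg → truck 2 (remaining 34 kg)
30 kg → truck 2 (remaining 4 kg)
29 kg → truck 3 (remaining 71 kg)
28 kg → truck 3 (remaining 43 kg)
28 kg → truck 3 (remaining 15 kg)
24 kg → truck 1 (remaining 2 kg)
23 kg → truck 4 (remaining 77 kg)
21 kg → truck 4 (remaining 56 kg)
9 kg → truck 3 (remaining 6 kg)

4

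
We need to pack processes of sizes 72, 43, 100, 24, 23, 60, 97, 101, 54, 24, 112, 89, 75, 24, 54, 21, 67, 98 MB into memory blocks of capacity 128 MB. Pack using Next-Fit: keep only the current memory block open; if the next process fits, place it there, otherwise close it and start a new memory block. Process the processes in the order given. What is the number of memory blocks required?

memory block 1: place 72 MB, 56 MB left
memory block 1: place 43 MB, 13 MB left
memory block 2: place 100 MB, 28 MB left
memory block 2: place 24 MB, 4 MB left
memory block 3: place 23 MB, 105 MB left
memory block 3: place 60 MB, 45 MB left
memory block 4: place 97 MB, 31 MB left
memory block 5: place 101 MB, 27 MB left
memory block 6: place 54 MB, 74 MB left
memory block 6: place 24 MB, 50 MB left
memory block 7: place 112 MB, 16 MB left
memory block 8: place 89 MB, 39 MB left
memory block 9: place 75 MB, 53 MB left
memory block 9: place 24 MB, 29 MB left
memory block 10: place 54 MB, 74 MB left
memory block 10: place 21 MB, 53 MB left
memory block 11: place 67 MB, 61 MB left
memory block 12: place 98 MB, 30 MB left

12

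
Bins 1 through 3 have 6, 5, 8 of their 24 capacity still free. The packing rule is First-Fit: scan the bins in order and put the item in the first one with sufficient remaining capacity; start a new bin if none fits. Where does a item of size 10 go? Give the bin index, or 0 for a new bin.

0

No bin has ≥ 10 free, so a new bin is opened.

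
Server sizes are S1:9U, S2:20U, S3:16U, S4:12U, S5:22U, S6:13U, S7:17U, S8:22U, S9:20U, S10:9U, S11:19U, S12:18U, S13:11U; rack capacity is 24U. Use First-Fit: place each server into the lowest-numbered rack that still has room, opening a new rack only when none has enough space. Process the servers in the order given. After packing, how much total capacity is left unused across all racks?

56

Put S1 (9U) in rack 1; 15U remain.
Put S2 (20U) in rack 2; 4U remain.
Put S3 (16U) in rack 3; 8U remain.
Put S4 (12U) in rack 1; 3U remain.
Put S5 (22U) in rack 4; 2U remain.
Put S6 (13U) in rack 5; 11U remain.
Put S7 (17U) in rack 6; 7U remain.
Put S8 (22U) in rack 7; 2U remain.
Put S9 (20U) in rack 8; 4U remain.
Put S10 (9U) in rack 5; 2U remain.
Put S11 (19U) in rack 9; 5U remain.
Put S12 (18U) in rack 10; 6U remain.
Put S13 (11U) in rack 11; 13U remain.
11 racks × 24U = 264U; used 208U; unused 56U.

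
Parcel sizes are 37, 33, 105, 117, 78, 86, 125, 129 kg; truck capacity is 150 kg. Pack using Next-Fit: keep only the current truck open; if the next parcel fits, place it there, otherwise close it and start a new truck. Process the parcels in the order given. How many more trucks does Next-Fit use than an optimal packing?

Next-Fit: [37,33] [105] [117] [78] [86] [125] [129] → 7 trucks.
6 parcels exceed 75 kg (half the capacity), and no two of those can share a truck, so at least 6 trucks are needed.
An optimal packing achieves that bound: [129] [125] [117,33] [105,37] [86] [78] → 6 trucks.
Excess: 7 − 6 = 1.

1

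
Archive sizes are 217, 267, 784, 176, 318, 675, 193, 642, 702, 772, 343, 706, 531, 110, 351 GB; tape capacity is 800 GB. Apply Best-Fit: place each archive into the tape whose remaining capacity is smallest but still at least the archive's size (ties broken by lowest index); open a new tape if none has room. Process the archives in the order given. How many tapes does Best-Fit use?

10

217 GB → tape 1 (remaining 583 GB)
267 GB → tape 1 (remaining 316 GB)
784 GB → tape 2 (remaining 16 GB)
176 GB → tape 1 (remaining 140 GB)
318 GB → tape 3 (remaining 482 GB)
675 GB → tape 4 (remaining 125 GB)
193 GB → tape 3 (remaining 289 GB)
642 GB → tape 5 (remaining 158 GB)
702 GB → tape 6 (remaining 98 GB)
772 GB → tape 7 (remaining 28 GB)
343 GB → tape 8 (remaining 457 GB)
706 GB → tape 9 (remaining 94 GB)
531 GB → tape 10 (remaining 269 GB)
110 GB → tape 4 (remaining 15 GB)
351 GB → tape 8 (remaining 106 GB)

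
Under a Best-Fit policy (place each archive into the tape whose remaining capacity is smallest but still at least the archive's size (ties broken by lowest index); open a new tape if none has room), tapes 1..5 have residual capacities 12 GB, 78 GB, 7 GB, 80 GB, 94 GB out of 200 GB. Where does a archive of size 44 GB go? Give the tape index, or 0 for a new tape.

Tapes with room: tape 2 (78 GB), tape 4 (80 GB), tape 5 (94 GB).
Tightest fit is tape 2 with 78 GB free.

2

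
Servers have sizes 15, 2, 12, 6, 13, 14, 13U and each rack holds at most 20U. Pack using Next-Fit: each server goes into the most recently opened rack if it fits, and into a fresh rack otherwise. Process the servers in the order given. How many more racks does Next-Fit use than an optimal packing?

0

Next-Fit: [15,2] [12,6] [13] [14] [13] → 5 racks.
5 servers exceed 10U (half the capacity), and no two of those can share a rack, so at least 5 racks are needed.
So 5 is already optimal.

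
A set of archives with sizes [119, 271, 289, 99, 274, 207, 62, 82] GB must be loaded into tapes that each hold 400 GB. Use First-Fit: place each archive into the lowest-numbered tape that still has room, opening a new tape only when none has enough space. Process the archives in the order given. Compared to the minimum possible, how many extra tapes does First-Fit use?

First-Fit: [119,271] [289,99] [274,62] [207,82] → 4 tapes.
Total size 1403 GB; any packing needs at least ⌈1403/400⌉ = 4 tapes.
So 4 is already optimal.

0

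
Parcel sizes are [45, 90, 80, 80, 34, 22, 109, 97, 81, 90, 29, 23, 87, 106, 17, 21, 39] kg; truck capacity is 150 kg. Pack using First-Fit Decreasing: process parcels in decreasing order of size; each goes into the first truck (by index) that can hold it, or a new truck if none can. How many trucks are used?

Sorted descending: 109, 106, 97, 90, 90, 87, 81, 80, 80, 45, 39, 34, 29, 23, 22, 21, 17.
109 kg → truck 1 (remaining 41 kg)
106 kg → truck 2 (remaining 44 kg)
97 kg → truck 3 (remaining 53 kg)
90 kg → truck 4 (remaining 60 kg)
90 kg → truck 5 (remaining 60 kg)
87 kg → truck 6 (remaining 63 kg)
81 kg → truck 7 (remaining 69 kg)
80 kg → truck 8 (remaining 70 kg)
80 kg → truck 9 (remaining 70 kg)
45 kg → truck 3 (remaining 8 kg)
39 kg → truck 1 (remaining 2 kg)
34 kg → truck 2 (remaining 10 kg)
29 kg → truck 4 (remaining 31 kg)
23 kg → truck 4 (remaining 8 kg)
22 kg → truck 5 (remaining 38 kg)
21 kg → truck 5 (remaining 17 kg)
17 kg → truck 5 (remaining 0 kg)
Final trucks: [109,39] [106,34] [97,45] [90,29,23] [90,22,21,17] [87] [81] [80] [80].

9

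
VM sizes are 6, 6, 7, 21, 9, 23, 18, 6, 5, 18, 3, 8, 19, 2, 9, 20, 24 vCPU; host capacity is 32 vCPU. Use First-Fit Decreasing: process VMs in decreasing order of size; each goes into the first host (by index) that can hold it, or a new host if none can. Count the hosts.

Sorted descending: 24, 23, 21, 20, 19, 18, 18, 9, 9, 8, 7, 6, 6, 6, 5, 3, 2.
Put 24 vCPU in host 1; 8 vCPU remain.
Put 23 vCPU in host 2; 9 vCPU remain.
Put 21 vCPU in host 3; 11 vCPU remain.
Put 20 vCPU in host 4; 12 vCPU remain.
Put 19 vCPU in host 5; 13 vCPU remain.
Put 18 vCPU in host 6; 14 vCPU remain.
Put 18 vCPU in host 7; 14 vCPU remain.
Put 9 vCPU in host 2; 0 vCPU remain.
Put 9 vCPU in host 3; 2 vCPU remain.
Put 8 vCPU in host 1; 0 vCPU remain.
Put 7 vCPU in host 4; 5 vCPU remain.
Put 6 vCPU in host 5; 7 vCPU remain.
Put 6 vCPU in host 5; 1 vCPU remain.
Put 6 vCPU in host 6; 8 vCPU remain.
Put 5 vCPU in host 4; 0 vCPU remain.
Put 3 vCPU in host 6; 5 vCPU remain.
Put 2 vCPU in host 3; 0 vCPU remain.

7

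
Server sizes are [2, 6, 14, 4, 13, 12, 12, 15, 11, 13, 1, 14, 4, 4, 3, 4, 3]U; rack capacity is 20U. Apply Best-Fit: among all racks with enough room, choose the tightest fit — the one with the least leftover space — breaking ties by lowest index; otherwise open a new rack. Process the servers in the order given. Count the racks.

8 racks

rack 1: place 2U, 18U left
rack 1: place 6U, 12U left
rack 2: place 14U, 6U left
rack 2: place 4U, 2U left
rack 3: place 13U, 7U left
rack 1: place 12U, 0U left
rack 4: place 12U, 8U left
rack 5: place 15U, 5U left
rack 6: place 11U, 9U left
rack 7: place 13U, 7U left
rack 2: place 1U, 1U left
rack 8: place 14U, 6U left
rack 5: place 4U, 1U left
rack 8: place 4U, 2U left
rack 3: place 3U, 4U left
rack 3: place 4U, 0U left
rack 7: place 3U, 4U left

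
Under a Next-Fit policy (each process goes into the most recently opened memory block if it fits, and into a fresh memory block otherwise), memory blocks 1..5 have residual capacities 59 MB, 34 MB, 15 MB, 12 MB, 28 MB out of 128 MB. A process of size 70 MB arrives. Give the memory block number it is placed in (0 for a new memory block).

Next-Fit only looks at memory block 5, which has 28 MB free.
70 MB does not fit, so a new memory block is opened.

0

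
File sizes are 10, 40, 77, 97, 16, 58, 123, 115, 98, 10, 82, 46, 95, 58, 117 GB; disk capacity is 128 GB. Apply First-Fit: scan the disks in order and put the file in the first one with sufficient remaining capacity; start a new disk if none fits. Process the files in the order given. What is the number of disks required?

10

Put 10 GB in disk 1; 118 GB remain.
Put 40 GB in disk 1; 78 GB remain.
Put 77 GB in disk 1; 1 GB remain.
Put 97 GB in disk 2; 31 GB remain.
Put 16 GB in disk 2; 15 GB remain.
Put 58 GB in disk 3; 70 GB remain.
Put 123 GB in disk 4; 5 GB remain.
Put 115 GB in disk 5; 13 GB remain.
Put 98 GB in disk 6; 30 GB remain.
Put 10 GB in disk 2; 5 GB remain.
Put 82 GB in disk 7; 46 GB remain.
Put 46 GB in disk 3; 24 GB remain.
Put 95 GB in disk 8; 33 GB remain.
Put 58 GB in disk 9; 70 GB remain.
Put 117 GB in disk 10; 11 GB remain.
Final disks: [10,40,77] [97,16,10] [58,46] [123] [115] [98] [82] [95] [58] [117].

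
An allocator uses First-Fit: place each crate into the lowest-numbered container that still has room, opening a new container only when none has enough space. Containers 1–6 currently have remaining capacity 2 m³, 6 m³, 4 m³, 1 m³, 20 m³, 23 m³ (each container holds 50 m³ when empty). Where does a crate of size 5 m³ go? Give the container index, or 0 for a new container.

2

Containers with room: container 2 (6 m³), container 5 (20 m³), container 6 (23 m³).
The first with room is container 2.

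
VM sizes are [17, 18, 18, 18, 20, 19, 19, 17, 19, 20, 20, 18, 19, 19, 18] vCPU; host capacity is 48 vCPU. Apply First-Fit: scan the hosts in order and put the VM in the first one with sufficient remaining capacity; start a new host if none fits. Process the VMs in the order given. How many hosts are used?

8 hosts

host 1: place 17 vCPU, 31 vCPU left
host 1: place 18 vCPU, 13 vCPU left
host 2: place 18 vCPU, 30 vCPU left
host 2: place 18 vCPU, 12 vCPU left
host 3: place 20 vCPU, 28 vCPU left
host 3: place 19 vCPU, 9 vCPU left
host 4: place 19 vCPU, 29 vCPU left
host 4: place 17 vCPU, 12 vCPU left
host 5: place 19 vCPU, 29 vCPU left
host 5: place 20 vCPU, 9 vCPU left
host 6: place 20 vCPU, 28 vCPU left
host 6: place 18 vCPU, 10 vCPU left
host 7: place 19 vCPU, 29 vCPU left
host 7: place 19 vCPU, 10 vCPU left
host 8: place 18 vCPU, 30 vCPU left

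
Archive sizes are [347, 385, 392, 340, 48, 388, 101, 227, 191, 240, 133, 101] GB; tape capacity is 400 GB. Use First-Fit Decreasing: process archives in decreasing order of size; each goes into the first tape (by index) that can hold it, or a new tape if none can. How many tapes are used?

8

Sorted descending: 392, 388, 385, 347, 340, 240, 227, 191, 133, 101, 101, 48.
tape 1: place 392 GB, 8 GB left
tape 2: place 388 GB, 12 GB left
tape 3: place 385 GB, 15 GB left
tape 4: place 347 GB, 53 GB left
tape 5: place 340 GB, 60 GB left
tape 6: place 240 GB, 160 GB left
tape 7: place 227 GB, 173 GB left
tape 8: place 191 GB, 209 GB left
tape 6: place 133 GB, 27 GB left
tape 7: place 101 GB, 72 GB left
tape 8: place 101 GB, 108 GB left
tape 4: place 48 GB, 5 GB left
Final tapes: [392] [388] [385] [347,48] [340] [240,133] [227,101] [191,101].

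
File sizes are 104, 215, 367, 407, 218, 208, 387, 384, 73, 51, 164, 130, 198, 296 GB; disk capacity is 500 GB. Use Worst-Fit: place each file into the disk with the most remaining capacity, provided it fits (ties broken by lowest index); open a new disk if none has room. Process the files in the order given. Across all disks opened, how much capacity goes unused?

104 GB → disk 1 (remaining 396 GB)
215 GB → disk 1 (remaining 181 GB)
367 GB → disk 2 (remaining 133 GB)
407 GB → disk 3 (remaining 93 GB)
218 GB → disk 4 (remaining 282 GB)
208 GB → disk 4 (remaining 74 GB)
387 GB → disk 5 (remaining 113 GB)
384 GB → disk 6 (remaining 116 GB)
73 GB → disk 1 (remaining 108 GB)
51 GB → disk 2 (remaining 82 GB)
164 GB → disk 7 (remaining 336 GB)
130 GB → disk 7 (remaining 206 GB)
198 GB → disk 7 (remaining 8 GB)
296 GB → disk 8 (remaining 204 GB)
8 disks × 500 GB = 4000 GB; used 3202 GB; unused 798 GB.

798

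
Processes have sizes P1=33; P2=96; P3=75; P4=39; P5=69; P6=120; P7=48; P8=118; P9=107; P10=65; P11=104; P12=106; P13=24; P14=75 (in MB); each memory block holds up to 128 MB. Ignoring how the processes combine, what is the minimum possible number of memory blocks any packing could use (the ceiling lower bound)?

9

Total size = 33 + 96 + 75 + 39 + 69 + 120 + 48 + 118 + 107 + 65 + 104 + 106 + 24 + 75 = 1079 MB.
⌈1079 / 128⌉ = 9.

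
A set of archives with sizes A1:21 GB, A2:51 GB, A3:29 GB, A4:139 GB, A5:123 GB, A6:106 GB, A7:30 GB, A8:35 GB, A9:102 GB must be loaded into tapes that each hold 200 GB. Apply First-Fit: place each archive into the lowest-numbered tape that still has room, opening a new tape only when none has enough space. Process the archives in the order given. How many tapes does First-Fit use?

tape 1: place A1 (21 GB), 179 GB left
tape 1: place A2 (51 GB), 128 GB left
tape 1: place A3 (29 GB), 99 GB left
tape 2: place A4 (139 GB), 61 GB left
tape 3: place A5 (123 GB), 77 GB left
tape 4: place A6 (106 GB), 94 GB left
tape 1: place A7 (30 GB), 69 GB left
tape 1: place A8 (35 GB), 34 GB left
tape 5: place A9 (102 GB), 98 GB left

5 tapes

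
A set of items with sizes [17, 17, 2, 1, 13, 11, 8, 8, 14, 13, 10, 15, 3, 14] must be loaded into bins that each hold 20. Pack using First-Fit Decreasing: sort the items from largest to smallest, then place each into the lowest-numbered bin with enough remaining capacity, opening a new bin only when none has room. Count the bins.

Sorted descending: 17, 17, 15, 14, 14, 13, 13, 11, 10, 8, 8, 3, 2, 1.
Put 17 in bin 1; 3 remain.
Put 17 in bin 2; 3 remain.
Put 15 in bin 3; 5 remain.
Put 14 in bin 4; 6 remain.
Put 14 in bin 5; 6 remain.
Put 13 in bin 6; 7 remain.
Put 13 in bin 7; 7 remain.
Put 11 in bin 8; 9 remain.
Put 10 in bin 9; 10 remain.
Put 8 in bin 8; 1 remain.
Put 8 in bin 9; 2 remain.
Put 3 in bin 1; 0 remain.
Put 2 in bin 2; 1 remain.
Put 1 in bin 2; 0 remain.
Final bins: [17,3] [17,2,1] [15] [14] [14] [13] [13] [11,8] [10,8].

9 bins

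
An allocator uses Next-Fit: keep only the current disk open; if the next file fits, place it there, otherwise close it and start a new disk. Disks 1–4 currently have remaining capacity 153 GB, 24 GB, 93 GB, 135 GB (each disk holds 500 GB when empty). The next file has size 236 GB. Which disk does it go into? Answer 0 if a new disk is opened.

0

Next-Fit only looks at disk 4, which has 135 GB free.
236 GB does not fit, so a new disk is opened.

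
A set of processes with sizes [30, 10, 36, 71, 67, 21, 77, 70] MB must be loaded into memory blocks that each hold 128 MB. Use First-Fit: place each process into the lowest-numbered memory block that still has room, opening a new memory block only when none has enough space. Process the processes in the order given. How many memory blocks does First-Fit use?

30 MB → memory block 1 (remaining 98 MB)
10 MB → memory block 1 (remaining 88 MB)
36 MB → memory block 1 (remaining 52 MB)
71 MB → memory block 2 (remaining 57 MB)
67 MB → memory block 3 (remaining 61 MB)
21 MB → memory block 1 (remaining 31 MB)
77 MB → memory block 4 (remaining 51 MB)
70 MB → memory block 5 (remaining 58 MB)
Final memory blocks: [30,10,36,21] [71] [67] [77] [70].

5 memory blocks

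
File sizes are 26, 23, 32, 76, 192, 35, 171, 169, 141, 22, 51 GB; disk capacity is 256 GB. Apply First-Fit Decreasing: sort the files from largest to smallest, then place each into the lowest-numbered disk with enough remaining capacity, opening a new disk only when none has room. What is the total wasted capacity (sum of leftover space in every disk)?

86

Sorted descending: 192, 171, 169, 141, 76, 51, 35, 32, 26, 23, 22.
disk 1: place 192 GB, 64 GB left
disk 2: place 171 GB, 85 GB left
disk 3: place 169 GB, 87 GB left
disk 4: place 141 GB, 115 GB left
disk 2: place 76 GB, 9 GB left
disk 1: place 51 GB, 13 GB left
disk 3: place 35 GB, 52 GB left
disk 3: place 32 GB, 20 GB left
disk 4: place 26 GB, 89 GB left
disk 4: place 23 GB, 66 GB left
disk 4: place 22 GB, 44 GB left
4 disks × 256 GB = 1024 GB; used 938 GB; unused 86 GB.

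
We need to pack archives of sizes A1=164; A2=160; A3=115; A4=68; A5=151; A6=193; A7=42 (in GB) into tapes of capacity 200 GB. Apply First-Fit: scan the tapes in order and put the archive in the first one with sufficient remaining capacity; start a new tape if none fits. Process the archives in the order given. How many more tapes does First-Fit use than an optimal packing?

0

First-Fit: [164] [160] [115,68] [151,42] [193] → 5 tapes.
Total size 893 GB; any packing needs at least ⌈893/200⌉ = 5 tapes.
So 5 is already optimal.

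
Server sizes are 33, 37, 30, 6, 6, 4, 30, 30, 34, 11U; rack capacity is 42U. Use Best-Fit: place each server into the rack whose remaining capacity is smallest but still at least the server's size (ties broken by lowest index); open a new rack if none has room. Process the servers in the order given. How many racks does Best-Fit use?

6

Put 33U in rack 1; 9U remain.
Put 37U in rack 2; 5U remain.
Put 30U in rack 3; 12U remain.
Put 6U in rack 1; 3U remain.
Put 6U in rack 3; 6U remain.
Put 4U in rack 2; 1U remain.
Put 30U in rack 4; 12U remain.
Put 30U in rack 5; 12U remain.
Put 34U in rack 6; 8U remain.
Put 11U in rack 4; 1U remain.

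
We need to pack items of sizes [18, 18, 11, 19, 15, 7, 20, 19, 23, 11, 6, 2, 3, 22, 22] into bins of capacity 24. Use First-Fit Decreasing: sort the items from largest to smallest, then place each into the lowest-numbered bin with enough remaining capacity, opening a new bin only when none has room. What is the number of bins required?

Sorted descending: 23, 22, 22, 20, 19, 19, 18, 18, 15, 11, 11, 7, 6, 3, 2.
Put 23 in bin 1; 1 remain.
Put 22 in bin 2; 2 remain.
Put 22 in bin 3; 2 remain.
Put 20 in bin 4; 4 remain.
Put 19 in bin 5; 5 remain.
Put 19 in bin 6; 5 remain.
Put 18 in bin 7; 6 remain.
Put 18 in bin 8; 6 remain.
Put 15 in bin 9; 9 remain.
Put 11 in bin 10; 13 remain.
Put 11 in bin 10; 2 remain.
Put 7 in bin 9; 2 remain.
Put 6 in bin 7; 0 remain.
Put 3 in bin 4; 1 remain.
Put 2 in bin 2; 0 remain.
Final bins: [23] [22,2] [22] [20,3] [19] [19] [18,6] [18] [15,7] [11,11].

10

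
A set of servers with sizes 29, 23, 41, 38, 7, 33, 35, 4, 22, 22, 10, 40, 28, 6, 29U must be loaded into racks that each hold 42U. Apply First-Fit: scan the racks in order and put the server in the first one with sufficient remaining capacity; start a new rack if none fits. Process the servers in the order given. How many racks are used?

11

rack 1: place 29U, 13U left
rack 2: place 23U, 19U left
rack 3: place 41U, 1U left
rack 4: place 38U, 4U left
rack 1: place 7U, 6U left
rack 5: place 33U, 9U left
rack 6: place 35U, 7U left
rack 1: place 4U, 2U left
rack 7: place 22U, 20U left
rack 8: place 22U, 20U left
rack 2: place 10U, 9U left
rack 9: place 40U, 2U left
rack 10: place 28U, 14U left
rack 2: place 6U, 3U left
rack 11: place 29U, 13U left
Final racks: [29,7,4] [23,10,6] [41] [38] [33] [35] [22] [22] [40] [28] [29].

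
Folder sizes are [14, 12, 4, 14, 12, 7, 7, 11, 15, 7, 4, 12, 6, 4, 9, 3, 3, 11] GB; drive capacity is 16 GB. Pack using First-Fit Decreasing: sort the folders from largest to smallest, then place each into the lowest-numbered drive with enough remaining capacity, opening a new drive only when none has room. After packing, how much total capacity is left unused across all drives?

21

Sorted descending: 15, 14, 14, 12, 12, 12, 11, 11, 9, 7, 7, 7, 6, 4, 4, 4, 3, 3.
Put 15 GB in drive 1; 1 GB remain.
Put 14 GB in drive 2; 2 GB remain.
Put 14 GB in drive 3; 2 GB remain.
Put 12 GB in drive 4; 4 GB remain.
Put 12 GB in drive 5; 4 GB remain.
Put 12 GB in drive 6; 4 GB remain.
Put 11 GB in drive 7; 5 GB remain.
Put 11 GB in drive 8; 5 GB remain.
Put 9 GB in drive 9; 7 GB remain.
Put 7 GB in drive 9; 0 GB remain.
Put 7 GB in drive 10; 9 GB remain.
Put 7 GB in drive 10; 2 GB remain.
Put 6 GB in drive 11; 10 GB remain.
Put 4 GB in drive 4; 0 GB remain.
Put 4 GB in drive 5; 0 GB remain.
Put 4 GB in drive 6; 0 GB remain.
Put 3 GB in drive 7; 2 GB remain.
Put 3 GB in drive 8; 2 GB remain.
11 drives × 16 GB = 176 GB; used 155 GB; unused 21 GB.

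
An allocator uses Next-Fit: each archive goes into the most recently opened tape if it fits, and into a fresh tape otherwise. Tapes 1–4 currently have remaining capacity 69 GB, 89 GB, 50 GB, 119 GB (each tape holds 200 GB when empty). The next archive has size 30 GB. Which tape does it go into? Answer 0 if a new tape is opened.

4

Next-Fit only looks at tape 4, which has 119 GB free.
30 GB fits there.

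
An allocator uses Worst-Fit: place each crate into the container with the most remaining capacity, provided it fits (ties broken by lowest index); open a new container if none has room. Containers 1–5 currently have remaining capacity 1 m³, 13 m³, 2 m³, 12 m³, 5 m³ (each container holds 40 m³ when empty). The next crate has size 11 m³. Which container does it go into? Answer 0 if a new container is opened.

Containers with room: container 2 (13 m³), container 4 (12 m³).
Most room is container 2 with 13 m³ free.

2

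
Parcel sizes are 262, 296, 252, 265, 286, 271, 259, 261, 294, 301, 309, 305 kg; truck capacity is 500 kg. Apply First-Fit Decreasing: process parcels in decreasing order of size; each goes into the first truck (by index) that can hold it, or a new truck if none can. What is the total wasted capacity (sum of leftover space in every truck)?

Sorted descending: 309, 305, 301, 296, 294, 286, 271, 265, 262, 261, 259, 252.
309 kg → truck 1 (remaining 191 kg)
305 kg → truck 2 (remaining 195 kg)
301 kg → truck 3 (remaining 199 kg)
296 kg → truck 4 (remaining 204 kg)
294 kg → truck 5 (remaining 206 kg)
286 kg → truck 6 (remaining 214 kg)
271 kg → truck 7 (remaining 229 kg)
265 kg → truck 8 (remaining 235 kg)
262 kg → truck 9 (remaining 238 kg)
261 kg → truck 10 (remaining 239 kg)
259 kg → truck 11 (remaining 241 kg)
252 kg → truck 12 (remaining 248 kg)
12 trucks × 500 kg = 6000 kg; used 3361 kg; unused 2639 kg.

2639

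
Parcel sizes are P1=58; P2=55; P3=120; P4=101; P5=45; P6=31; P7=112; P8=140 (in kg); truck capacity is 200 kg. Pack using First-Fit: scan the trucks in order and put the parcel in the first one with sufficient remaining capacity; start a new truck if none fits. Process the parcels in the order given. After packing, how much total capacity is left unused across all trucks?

truck 1: place P1 (58 kg), 142 kg left
truck 1: place P2 (55 kg), 87 kg left
truck 2: place P3 (120 kg), 80 kg left
truck 3: place P4 (101 kg), 99 kg left
truck 1: place P5 (45 kg), 42 kg left
truck 1: place P6 (31 kg), 11 kg left
truck 4: place P7 (112 kg), 88 kg left
truck 5: place P8 (140 kg), 60 kg left
5 trucks × 200 kg = 1000 kg; used 662 kg; unused 338 kg.

338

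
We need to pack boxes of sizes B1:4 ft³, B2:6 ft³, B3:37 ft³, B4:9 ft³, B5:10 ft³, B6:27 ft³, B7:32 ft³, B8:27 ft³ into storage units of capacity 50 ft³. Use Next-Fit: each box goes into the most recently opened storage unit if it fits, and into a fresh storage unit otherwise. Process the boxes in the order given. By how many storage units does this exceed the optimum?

Next-Fit: [4,6,37] [9,10,27] [32] [27] → 4 storage units.
Total size 152 ft³; any packing needs at least ⌈152/50⌉ = 4 storage units.
So 4 is already optimal.

0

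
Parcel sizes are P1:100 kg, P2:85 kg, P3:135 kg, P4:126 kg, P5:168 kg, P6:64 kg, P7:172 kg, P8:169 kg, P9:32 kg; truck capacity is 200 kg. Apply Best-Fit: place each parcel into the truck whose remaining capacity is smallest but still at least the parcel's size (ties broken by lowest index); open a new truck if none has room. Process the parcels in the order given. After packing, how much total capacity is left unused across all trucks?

149

Put P1 (100 kg) in truck 1; 100 kg remain.
Put P2 (85 kg) in truck 1; 15 kg remain.
Put P3 (135 kg) in truck 2; 65 kg remain.
Put P4 (126 kg) in truck 3; 74 kg remain.
Put P5 (168 kg) in truck 4; 32 kg remain.
Put P6 (64 kg) in truck 2; 1 kg remain.
Put P7 (172 kg) in truck 5; 28 kg remain.
Put P8 (169 kg) in truck 6; 31 kg remain.
Put P9 (32 kg) in truck 4; 0 kg remain.
6 trucks × 200 kg = 1200 kg; used 1051 kg; unused 149 kg.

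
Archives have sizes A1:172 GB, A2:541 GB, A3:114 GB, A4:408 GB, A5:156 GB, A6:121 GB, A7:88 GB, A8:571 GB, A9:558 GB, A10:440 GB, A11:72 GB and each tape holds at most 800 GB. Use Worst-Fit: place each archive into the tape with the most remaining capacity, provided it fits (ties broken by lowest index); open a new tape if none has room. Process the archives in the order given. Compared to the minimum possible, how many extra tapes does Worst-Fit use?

Worst-Fit: [172,541] [114,408,156,121] [88,571] [558] [440,72] → 5 tapes.
Total size 3241 GB; any packing needs at least ⌈3241/800⌉ = 5 tapes.
So 5 is already optimal.

0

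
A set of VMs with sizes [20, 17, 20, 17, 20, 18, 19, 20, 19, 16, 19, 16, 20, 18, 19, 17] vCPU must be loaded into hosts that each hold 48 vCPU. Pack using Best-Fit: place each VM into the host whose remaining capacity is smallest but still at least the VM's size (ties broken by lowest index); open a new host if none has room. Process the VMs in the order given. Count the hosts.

8

Put 20 vCPU in host 1; 28 vCPU remain.
Put 17 vCPU in host 1; 11 vCPU remain.
Put 20 vCPU in host 2; 28 vCPU remain.
Put 17 vCPU in host 2; 11 vCPU remain.
Put 20 vCPU in host 3; 28 vCPU remain.
Put 18 vCPU in host 3; 10 vCPU remain.
Put 19 vCPU in host 4; 29 vCPU remain.
Put 20 vCPU in host 4; 9 vCPU remain.
Put 19 vCPU in host 5; 29 vCPU remain.
Put 16 vCPU in host 5; 13 vCPU remain.
Put 19 vCPU in host 6; 29 vCPU remain.
Put 16 vCPU in host 6; 13 vCPU remain.
Put 20 vCPU in host 7; 28 vCPU remain.
Put 18 vCPU in host 7; 10 vCPU remain.
Put 19 vCPU in host 8; 29 vCPU remain.
Put 17 vCPU in host 8; 12 vCPU remain.
Final hosts: [20,17] [20,17] [20,18] [19,20] [19,16] [19,16] [20,18] [19,17].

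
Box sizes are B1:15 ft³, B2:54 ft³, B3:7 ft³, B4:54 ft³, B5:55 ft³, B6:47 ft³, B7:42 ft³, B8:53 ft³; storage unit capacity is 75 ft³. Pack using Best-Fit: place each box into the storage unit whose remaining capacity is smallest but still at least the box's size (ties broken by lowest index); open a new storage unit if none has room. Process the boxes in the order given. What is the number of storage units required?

6

B1 (15 ft³) → storage unit 1 (remaining 60 ft³)
B2 (54 ft³) → storage unit 1 (remaining 6 ft³)
B3 (7 ft³) → storage unit 2 (remaining 68 ft³)
B4 (54 ft³) → storage unit 2 (remaining 14 ft³)
B5 (55 ft³) → storage unit 3 (remaining 20 ft³)
B6 (47 ft³) → storage unit 4 (remaining 28 ft³)
B7 (42 ft³) → storage unit 5 (remaining 33 ft³)
B8 (53 ft³) → storage unit 6 (remaining 22 ft³)
Final storage units: [15,54] [7,54] [55] [47] [42] [53].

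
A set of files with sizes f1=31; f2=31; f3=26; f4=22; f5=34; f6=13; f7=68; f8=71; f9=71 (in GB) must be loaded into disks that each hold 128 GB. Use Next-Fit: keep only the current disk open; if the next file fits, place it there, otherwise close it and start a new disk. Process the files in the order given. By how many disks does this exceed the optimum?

1

Next-Fit: [31,31,26,22] [34,13,68] [71] [71] → 4 disks.
Total size 367 GB; any packing needs at least ⌈367/128⌉ = 3 disks.
An optimal packing achieves that bound: [71,34,22] [71,31,26] [68,31,13] → 3 disks.
Excess: 4 − 3 = 1.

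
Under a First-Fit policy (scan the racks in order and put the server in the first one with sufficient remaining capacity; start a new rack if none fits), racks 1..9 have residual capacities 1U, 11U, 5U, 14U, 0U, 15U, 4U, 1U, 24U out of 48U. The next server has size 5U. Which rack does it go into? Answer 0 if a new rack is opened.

Racks with room: rack 2 (11U), rack 3 (5U), rack 4 (14U), rack 6 (15U), rack 9 (24U).
The first with room is rack 2.

2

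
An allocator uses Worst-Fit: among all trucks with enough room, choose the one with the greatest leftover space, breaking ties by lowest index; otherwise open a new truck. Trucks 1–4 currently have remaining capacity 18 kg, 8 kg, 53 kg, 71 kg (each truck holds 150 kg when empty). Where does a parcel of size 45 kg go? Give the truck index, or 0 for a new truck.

Trucks with room: truck 3 (53 kg), truck 4 (71 kg).
Most room is truck 4 with 71 kg free.

4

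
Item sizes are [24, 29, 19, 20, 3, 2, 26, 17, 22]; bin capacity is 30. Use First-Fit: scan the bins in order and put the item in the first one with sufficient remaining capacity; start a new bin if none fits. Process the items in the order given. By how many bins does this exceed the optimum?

0

First-Fit: [24,3,2] [29] [19] [20] [26] [17] [22] → 7 bins.
7 items exceed 15 (half the capacity), and no two of those can share a bin, so at least 7 bins are needed.
So 7 is already optimal.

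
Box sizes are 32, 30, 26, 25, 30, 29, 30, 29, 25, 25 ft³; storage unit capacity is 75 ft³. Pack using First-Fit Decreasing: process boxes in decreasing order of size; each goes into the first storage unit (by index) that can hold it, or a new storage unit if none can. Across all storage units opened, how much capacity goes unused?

94

Sorted descending: 32, 30, 30, 30, 29, 29, 26, 25, 25, 25.
storage unit 1: place 32 ft³, 43 ft³ left
storage unit 1: place 30 ft³, 13 ft³ left
storage unit 2: place 30 ft³, 45 ft³ left
storage unit 2: place 30 ft³, 15 ft³ left
storage unit 3: place 29 ft³, 46 ft³ left
storage unit 3: place 29 ft³, 17 ft³ left
storage unit 4: place 26 ft³, 49 ft³ left
storage unit 4: place 25 ft³, 24 ft³ left
storage unit 5: place 25 ft³, 50 ft³ left
storage unit 5: place 25 ft³, 25 ft³ left
5 storage units × 75 ft³ = 375 ft³; used 281 ft³; unused 94 ft³.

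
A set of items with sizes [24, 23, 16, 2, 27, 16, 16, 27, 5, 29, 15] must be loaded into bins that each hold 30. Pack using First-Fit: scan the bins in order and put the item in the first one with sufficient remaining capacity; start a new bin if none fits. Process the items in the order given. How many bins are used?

9 bins

24 → bin 1 (remaining 6)
23 → bin 2 (remaining 7)
16 → bin 3 (remaining 14)
2 → bin 1 (remaining 4)
27 → bin 4 (remaining 3)
16 → bin 5 (remaining 14)
16 → bin 6 (remaining 14)
27 → bin 7 (remaining 3)
5 → bin 2 (remaining 2)
29 → bin 8 (remaining 1)
15 → bin 9 (remaining 15)
Final bins: [24,2] [23,5] [16] [27] [16] [16] [27] [29] [15].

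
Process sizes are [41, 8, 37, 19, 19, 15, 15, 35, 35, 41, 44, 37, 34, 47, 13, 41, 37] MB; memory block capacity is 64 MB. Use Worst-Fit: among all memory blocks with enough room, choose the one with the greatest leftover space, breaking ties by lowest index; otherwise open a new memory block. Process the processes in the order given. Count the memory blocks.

12

Put 41 MB in memory block 1; 23 MB remain.
Put 8 MB in memory block 1; 15 MB remain.
Put 37 MB in memory block 2; 27 MB remain.
Put 19 MB in memory block 2; 8 MB remain.
Put 19 MB in memory block 3; 45 MB remain.
Put 15 MB in memory block 3; 30 MB remain.
Put 15 MB in memory block 3; 15 MB remain.
Put 35 MB in memory block 4; 29 MB remain.
Put 35 MB in memory block 5; 29 MB remain.
Put 41 MB in memory block 6; 23 MB remain.
Put 44 MB in memory block 7; 20 MB remain.
Put 37 MB in memory block 8; 27 MB remain.
Put 34 MB in memory block 9; 30 MB remain.
Put 47 MB in memory block 10; 17 MB remain.
Put 13 MB in memory block 9; 17 MB remain.
Put 41 MB in memory block 11; 23 MB remain.
Put 37 MB in memory block 12; 27 MB remain.
Final memory blocks: [41,8] [37,19] [19,15,15] [35] [35] [41] [44] [37] [34,13] [47] [41] [37].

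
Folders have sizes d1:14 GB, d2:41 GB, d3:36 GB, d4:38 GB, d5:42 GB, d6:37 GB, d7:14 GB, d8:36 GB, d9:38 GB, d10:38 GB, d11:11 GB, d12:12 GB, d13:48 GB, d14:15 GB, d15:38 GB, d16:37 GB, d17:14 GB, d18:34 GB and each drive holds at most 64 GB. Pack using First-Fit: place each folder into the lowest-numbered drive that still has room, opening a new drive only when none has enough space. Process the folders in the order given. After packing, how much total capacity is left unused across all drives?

Put d1 (14 GB) in drive 1; 50 GB remain.
Put d2 (41 GB) in drive 1; 9 GB remain.
Put d3 (36 GB) in drive 2; 28 GB remain.
Put d4 (38 GB) in drive 3; 26 GB remain.
Put d5 (42 GB) in drive 4; 22 GB remain.
Put d6 (37 GB) in drive 5; 27 GB remain.
Put d7 (14 GB) in drive 2; 14 GB remain.
Put d8 (36 GB) in drive 6; 28 GB remain.
Put d9 (38 GB) in drive 7; 26 GB remain.
Put d10 (38 GB) in drive 8; 26 GB remain.
Put d11 (11 GB) in drive 2; 3 GB remain.
Put d12 (12 GB) in drive 3; 14 GB remain.
Put d13 (48 GB) in drive 9; 16 GB remain.
Put d14 (15 GB) in drive 4; 7 GB remain.
Put d15 (38 GB) in drive 10; 26 GB remain.
Put d16 (37 GB) in drive 11; 27 GB remain.
Put d17 (14 GB) in drive 3; 0 GB remain.
Put d18 (34 GB) in drive 12; 30 GB remain.
12 drives × 64 GB = 768 GB; used 543 GB; unused 225 GB.

225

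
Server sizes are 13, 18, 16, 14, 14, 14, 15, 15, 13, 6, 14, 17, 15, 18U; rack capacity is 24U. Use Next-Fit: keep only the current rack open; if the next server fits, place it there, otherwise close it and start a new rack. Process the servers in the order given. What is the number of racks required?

13

Put 13U in rack 1; 11U remain.
Put 18U in rack 2; 6U remain.
Put 16U in rack 3; 8U remain.
Put 14U in rack 4; 10U remain.
Put 14U in rack 5; 10U remain.
Put 14U in rack 6; 10U remain.
Put 15U in rack 7; 9U remain.
Put 15U in rack 8; 9U remain.
Put 13U in rack 9; 11U remain.
Put 6U in rack 9; 5U remain.
Put 14U in rack 10; 10U remain.
Put 17U in rack 11; 7U remain.
Put 15U in rack 12; 9U remain.
Put 18U in rack 13; 6U remain.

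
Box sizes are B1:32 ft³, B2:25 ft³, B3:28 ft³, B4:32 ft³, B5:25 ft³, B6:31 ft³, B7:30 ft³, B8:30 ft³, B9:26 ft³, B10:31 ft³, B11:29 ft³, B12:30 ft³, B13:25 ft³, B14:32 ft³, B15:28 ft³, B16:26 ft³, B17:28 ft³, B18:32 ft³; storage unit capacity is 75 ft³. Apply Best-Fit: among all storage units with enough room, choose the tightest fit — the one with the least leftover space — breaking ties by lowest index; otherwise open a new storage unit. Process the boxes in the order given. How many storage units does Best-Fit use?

9

storage unit 1: place B1 (32 ft³), 43 ft³ left
storage unit 1: place B2 (25 ft³), 18 ft³ left
storage unit 2: place B3 (28 ft³), 47 ft³ left
storage unit 2: place B4 (32 ft³), 15 ft³ left
storage unit 3: place B5 (25 ft³), 50 ft³ left
storage unit 3: place B6 (31 ft³), 19 ft³ left
storage unit 4: place B7 (30 ft³), 45 ft³ left
storage unit 4: place B8 (30 ft³), 15 ft³ left
storage unit 5: place B9 (26 ft³), 49 ft³ left
storage unit 5: place B10 (31 ft³), 18 ft³ left
storage unit 6: place B11 (29 ft³), 46 ft³ left
storage unit 6: place B12 (30 ft³), 16 ft³ left
storage unit 7: place B13 (25 ft³), 50 ft³ left
storage unit 7: place B14 (32 ft³), 18 ft³ left
storage unit 8: place B15 (28 ft³), 47 ft³ left
storage unit 8: place B16 (26 ft³), 21 ft³ left
storage unit 9: place B17 (28 ft³), 47 ft³ left
storage unit 9: place B18 (32 ft³), 15 ft³ left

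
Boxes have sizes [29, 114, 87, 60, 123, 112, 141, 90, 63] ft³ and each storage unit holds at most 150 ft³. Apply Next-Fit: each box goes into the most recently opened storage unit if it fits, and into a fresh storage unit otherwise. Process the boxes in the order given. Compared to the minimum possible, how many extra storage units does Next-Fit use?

1

Next-Fit: [29,114] [87,60] [123] [112] [141] [90] [63] → 7 storage units.
Total size 819 ft³; any packing needs at least ⌈819/150⌉ = 6 storage units.
An optimal packing achieves that bound: [141] [123] [114,29] [112] [90,60] [87,63] → 6 storage units.
Excess: 7 − 6 = 1.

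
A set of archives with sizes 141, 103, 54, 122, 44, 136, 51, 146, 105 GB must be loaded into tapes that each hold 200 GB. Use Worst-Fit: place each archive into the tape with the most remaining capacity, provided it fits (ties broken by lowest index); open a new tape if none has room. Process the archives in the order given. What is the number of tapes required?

6 tapes

141 GB → tape 1 (remaining 59 GB)
103 GB → tape 2 (remaining 97 GB)
54 GB → tape 2 (remaining 43 GB)
122 GB → tape 3 (remaining 78 GB)
44 GB → tape 3 (remaining 34 GB)
136 GB → tape 4 (remaining 64 GB)
51 GB → tape 4 (remaining 13 GB)
146 GB → tape 5 (remaining 54 GB)
105 GB → tape 6 (remaining 95 GB)
Final tapes: [141] [103,54] [122,44] [136,51] [146] [105].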